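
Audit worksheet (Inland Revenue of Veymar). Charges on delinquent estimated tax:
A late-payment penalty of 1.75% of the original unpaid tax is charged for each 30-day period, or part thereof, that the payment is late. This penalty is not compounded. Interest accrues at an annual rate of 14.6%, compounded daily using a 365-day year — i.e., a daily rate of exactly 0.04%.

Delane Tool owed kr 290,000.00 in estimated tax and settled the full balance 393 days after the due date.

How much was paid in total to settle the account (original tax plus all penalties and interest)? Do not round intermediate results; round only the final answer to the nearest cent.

kr 410,405.93

Penalty periods: ⌈393/30⌉ = 14; penalty = 14 × 1.75% × kr 290,000.00 = kr 71,050.00
Interest: kr 290,000.00 × ((1 + 0.0004)^393 − 1) = kr 290,000.00 × 0.17019285… = kr 49,355.9279…
Total = kr 290,000.00 + kr 71,050.0000 + kr 49,355.9279… = kr 410,405.93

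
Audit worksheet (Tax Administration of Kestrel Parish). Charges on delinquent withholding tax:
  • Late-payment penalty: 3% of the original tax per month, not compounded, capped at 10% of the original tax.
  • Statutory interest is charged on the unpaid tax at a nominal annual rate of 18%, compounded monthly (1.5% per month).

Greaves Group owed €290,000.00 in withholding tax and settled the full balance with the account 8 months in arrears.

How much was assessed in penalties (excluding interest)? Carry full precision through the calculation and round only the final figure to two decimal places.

€29,000.00

Penalty (uncapped): 8 × 3% × €290,000.00 = €69,600.00; cap = 10% × €290,000.00 = €29,000.00 → penalty = €29,000.00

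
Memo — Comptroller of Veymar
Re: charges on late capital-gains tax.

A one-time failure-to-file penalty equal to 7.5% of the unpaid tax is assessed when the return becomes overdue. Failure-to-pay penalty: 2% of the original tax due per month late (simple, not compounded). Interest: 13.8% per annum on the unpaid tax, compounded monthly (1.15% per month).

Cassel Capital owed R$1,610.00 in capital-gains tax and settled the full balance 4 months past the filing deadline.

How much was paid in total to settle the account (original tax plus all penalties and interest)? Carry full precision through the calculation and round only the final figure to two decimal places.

R$1,934.90

Failure-to-file penalty: 7.5% × R$1,610.00 = R$120.75
Failure-to-pay penalty = 2% × R$1,610.00 × 4 mo = R$128.80
Interest: R$1,610.00 × ((1 + 0.0115)^4 − 1) = R$1,610.00 × 0.0467996… = R$75.3474…
Total = R$1,610.00 + R$249.5500 + R$75.3474… = R$1,934.90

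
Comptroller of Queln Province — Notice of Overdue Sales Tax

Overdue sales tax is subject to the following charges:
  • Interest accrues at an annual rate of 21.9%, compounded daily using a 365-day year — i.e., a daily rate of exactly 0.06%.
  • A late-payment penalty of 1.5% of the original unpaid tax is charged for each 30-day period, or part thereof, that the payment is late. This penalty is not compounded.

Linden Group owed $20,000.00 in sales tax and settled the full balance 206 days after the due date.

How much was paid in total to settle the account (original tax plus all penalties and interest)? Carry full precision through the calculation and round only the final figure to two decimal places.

Penalty periods: ⌈206/30⌉ = 7; penalty = 7 × 1.5% × $20,000.00 = $2,100.00
Interest: $20,000.00 × ((1 + 0.0006)^206 − 1) = $20,000.00 × 0.13152121… = $2,630.4243…
Total = $20,000.00 + $2,100.0000 + $2,630.4243… = $24,730.42

$24,730.42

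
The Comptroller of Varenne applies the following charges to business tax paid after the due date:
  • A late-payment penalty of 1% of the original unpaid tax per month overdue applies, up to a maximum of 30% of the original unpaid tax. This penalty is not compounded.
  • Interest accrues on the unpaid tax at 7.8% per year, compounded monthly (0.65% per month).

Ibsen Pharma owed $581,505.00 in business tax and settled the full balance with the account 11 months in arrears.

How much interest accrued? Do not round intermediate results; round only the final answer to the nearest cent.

$42,955.58

Interest: $581,505.00 × ((1 + 0.0065)^11 − 1) = $581,505.00 × 0.0738697… = $42,955.5752…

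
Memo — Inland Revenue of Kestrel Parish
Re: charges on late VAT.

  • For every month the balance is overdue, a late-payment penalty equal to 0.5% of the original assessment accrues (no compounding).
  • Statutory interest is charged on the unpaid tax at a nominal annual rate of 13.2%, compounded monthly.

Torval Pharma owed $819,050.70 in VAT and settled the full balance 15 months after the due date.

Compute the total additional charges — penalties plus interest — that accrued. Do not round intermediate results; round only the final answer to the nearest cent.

$207,491.00

Late-payment penalty: 15 × 0.5% × $819,050.70 = $61,428.80…
Interest (13.2%/yr ÷ 12 = 1.1%/month): $819,050.70 × ((1 + 0.011)^15 − 1) = $146,062.1980…
Penalties + interest = $61,428.8025 + $146,062.1980… = $207,491.00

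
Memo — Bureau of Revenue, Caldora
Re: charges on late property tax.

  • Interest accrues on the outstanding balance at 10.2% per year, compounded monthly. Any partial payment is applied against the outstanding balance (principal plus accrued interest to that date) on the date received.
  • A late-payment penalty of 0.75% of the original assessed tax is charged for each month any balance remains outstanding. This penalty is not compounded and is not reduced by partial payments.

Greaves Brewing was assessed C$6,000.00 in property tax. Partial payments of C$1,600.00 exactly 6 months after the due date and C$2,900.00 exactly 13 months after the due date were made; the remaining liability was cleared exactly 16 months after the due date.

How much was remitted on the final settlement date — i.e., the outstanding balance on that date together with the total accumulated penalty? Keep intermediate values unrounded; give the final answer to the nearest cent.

Monthly rate = 10.2% ÷ 12 = 0.85%
Balance at month 6: C$6,000.0000 × (1 + 0.0085)^6 = C$6,312.5767…
After C$1,600.00 payment: C$6,312.5767… − C$1,600.00 = C$4,712.5767…
Balance at month 13: C$4,712.5767… × (1 + 0.0085)^7 = C$5,000.2273…
After C$2,900.00 payment: C$5,000.2273… − C$2,900.00 = C$2,100.2273…
Balance at month 16: C$2,100.2273… × (1 + 0.0085)^3 = C$2,154.2396…
Penalty: 16 × 0.75% × C$6,000.00 = C$720.00
Final settlement = outstanding balance + penalty = C$2,154.2396… + C$720.00 = C$2,874.24

C$2,874.24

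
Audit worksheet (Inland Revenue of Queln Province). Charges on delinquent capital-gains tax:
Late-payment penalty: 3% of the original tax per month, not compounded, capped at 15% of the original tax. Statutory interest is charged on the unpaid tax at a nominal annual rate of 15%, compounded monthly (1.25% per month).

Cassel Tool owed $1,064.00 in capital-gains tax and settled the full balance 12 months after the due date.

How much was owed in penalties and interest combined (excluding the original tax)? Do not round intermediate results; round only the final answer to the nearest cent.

$330.64

Penalty (uncapped): 12 × 3% × $1,064.00 = $383.04; cap = 15% × $1,064.00 = $159.60 → penalty = $159.60
Interest: $1,064.00 × ((1 + 0.0125)^12 − 1) = $1,064.00 × 0.1607545… = $171.0428…
Penalties + interest = $159.6000 + $171.0428… = $330.64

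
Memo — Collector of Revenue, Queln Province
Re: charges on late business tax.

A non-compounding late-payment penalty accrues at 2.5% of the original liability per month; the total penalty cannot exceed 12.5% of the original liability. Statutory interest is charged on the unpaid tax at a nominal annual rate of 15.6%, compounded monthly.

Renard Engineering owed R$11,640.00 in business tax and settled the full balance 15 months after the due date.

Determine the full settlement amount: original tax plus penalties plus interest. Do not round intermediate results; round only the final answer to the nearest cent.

R$15,583.45

Penalty (uncapped): 15 × 2.5% × R$11,640.00 = R$4,365.00; cap = 12.5% × R$11,640.00 = R$1,455.00 → penalty = R$1,455.00
Interest (15.6%/yr ÷ 12 = 1.3%/month): R$11,640.00 × ((1 + 0.013)^15 − 1) = R$2,488.4546…
Total = R$11,640.00 + R$1,455.0000 + R$2,488.4546… = R$15,583.45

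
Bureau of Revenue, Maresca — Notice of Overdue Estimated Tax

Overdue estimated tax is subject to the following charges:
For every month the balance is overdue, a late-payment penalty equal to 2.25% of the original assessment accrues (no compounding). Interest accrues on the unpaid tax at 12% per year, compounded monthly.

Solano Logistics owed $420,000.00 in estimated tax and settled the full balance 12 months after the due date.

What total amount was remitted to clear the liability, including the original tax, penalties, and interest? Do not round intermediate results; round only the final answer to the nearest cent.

$586,666.51

Late-payment penalty: 12 × 2.25% × $420,000.00 = $113,400.00
Interest (12%/yr ÷ 12 = 1%/month): $420,000.00 × ((1 + 0.01)^12 − 1) = $53,266.5127…
Total = $420,000.00 + $113,400.0000 + $53,266.5127… = $586,666.51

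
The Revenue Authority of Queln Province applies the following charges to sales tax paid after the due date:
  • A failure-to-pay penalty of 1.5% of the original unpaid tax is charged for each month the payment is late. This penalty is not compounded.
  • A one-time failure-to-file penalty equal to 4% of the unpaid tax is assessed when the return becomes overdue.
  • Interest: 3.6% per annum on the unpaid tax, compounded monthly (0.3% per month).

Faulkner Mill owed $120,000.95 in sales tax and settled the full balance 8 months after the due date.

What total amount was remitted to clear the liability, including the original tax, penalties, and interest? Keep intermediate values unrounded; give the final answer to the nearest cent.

$142,111.55

Failure-to-file penalty: 4% × $120,000.95 = $4,800.04…
Failure-to-pay penalty: 8 × 1.5% × $120,000.95 = $14,400.11…
Interest: $120,000.95 × ((1 + 0.003)^8 − 1) = $120,000.95 × 0.0242535… = $2,910.4452…
Total = $120,000.95 + $19,200.1520 + $2,910.4452… = $142,111.55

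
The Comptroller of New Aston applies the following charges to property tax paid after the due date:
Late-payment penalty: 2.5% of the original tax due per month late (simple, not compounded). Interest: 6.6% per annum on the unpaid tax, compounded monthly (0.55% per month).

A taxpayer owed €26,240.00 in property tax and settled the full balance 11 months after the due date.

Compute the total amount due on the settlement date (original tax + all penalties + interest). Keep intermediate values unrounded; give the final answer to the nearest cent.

Late-payment penalty = 2.5% × €26,240.00 × 11 mo = €7,216.00
Interest: €26,240.00 × ((1 + 0.0055)^11 − 1) = €26,240.00 × 0.0621915… = €1,631.9051…
Total = €26,240.00 + €7,216.0000 + €1,631.9051… = €35,087.91

€35,087.91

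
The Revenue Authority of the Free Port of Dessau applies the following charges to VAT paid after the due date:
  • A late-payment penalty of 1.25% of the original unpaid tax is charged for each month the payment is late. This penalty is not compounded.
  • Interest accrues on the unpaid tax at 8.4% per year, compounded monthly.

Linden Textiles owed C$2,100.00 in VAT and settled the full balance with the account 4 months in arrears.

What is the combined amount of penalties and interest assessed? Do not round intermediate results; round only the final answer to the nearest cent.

Late-payment penalty = 1.25% × C$2,100.00 × 4 mo = C$105.00
Interest (8.4%/yr ÷ 12 = 0.7%/month): C$2,100.00 × ((1 + 0.007)^4 − 1) = C$59.4203…
Penalties + interest = C$105.0000 + C$59.4203… = C$164.42

C$164.42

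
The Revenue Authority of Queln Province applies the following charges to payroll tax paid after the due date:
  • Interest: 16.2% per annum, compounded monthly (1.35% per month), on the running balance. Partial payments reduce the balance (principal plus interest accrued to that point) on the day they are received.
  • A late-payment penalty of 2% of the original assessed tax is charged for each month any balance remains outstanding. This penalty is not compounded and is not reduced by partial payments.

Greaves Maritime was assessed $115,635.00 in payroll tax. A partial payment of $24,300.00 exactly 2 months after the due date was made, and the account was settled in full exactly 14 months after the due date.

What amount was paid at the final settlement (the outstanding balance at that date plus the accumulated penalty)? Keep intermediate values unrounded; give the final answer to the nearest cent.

Balance at month 2: $115,635.0000 × (1 + 0.0135)^2 = $118,778.2195…
After $24,300.00 payment: $118,778.2195… − $24,300.00 = $94,478.2195…
Balance at month 14: $94,478.2195… × (1 + 0.0135)^12 = $110,972.8492…
Penalty: 14 × 2% × $115,635.00 = $32,377.80
Final settlement = outstanding balance + penalty = $110,972.8492… + $32,377.80 = $143,350.65

$143,350.65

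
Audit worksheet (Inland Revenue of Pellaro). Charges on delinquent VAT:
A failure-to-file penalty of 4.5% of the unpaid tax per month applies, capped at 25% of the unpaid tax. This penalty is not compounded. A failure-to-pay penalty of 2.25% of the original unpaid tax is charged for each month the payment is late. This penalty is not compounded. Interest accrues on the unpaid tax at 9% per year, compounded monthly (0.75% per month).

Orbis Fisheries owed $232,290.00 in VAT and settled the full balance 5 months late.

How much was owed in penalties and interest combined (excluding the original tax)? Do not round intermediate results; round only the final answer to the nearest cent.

Failure-to-file: 5 × 4.5% × $232,290.00 = $52,265.25 (under the 25% cap)
Failure-to-pay penalty = 2.25% × $232,290.00 × 5 mo = $26,132.63…
Interest: $232,290.00 × ((1 + 0.0075)^5 − 1) = $232,290.00 × 0.0380667… = $8,842.5218…
Penalties + interest = $78,397.8750 + $8,842.5218… = $87,240.40

$87,240.40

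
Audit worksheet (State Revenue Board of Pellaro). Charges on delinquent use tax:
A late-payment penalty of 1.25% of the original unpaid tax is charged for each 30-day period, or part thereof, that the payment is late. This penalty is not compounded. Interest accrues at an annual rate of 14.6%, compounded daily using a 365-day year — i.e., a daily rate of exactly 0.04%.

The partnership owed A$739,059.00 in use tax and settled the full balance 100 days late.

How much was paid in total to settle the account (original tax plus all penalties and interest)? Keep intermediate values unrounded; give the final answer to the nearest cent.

Penalty periods: ⌈100/30⌉ = 4; penalty = 4 × 1.25% × A$739,059.00 = A$36,952.95
Interest: A$739,059.00 × ((1 + 0.0004)^100 − 1) = A$739,059.00 × 0.04080245… = A$30,155.4179…
Total = A$739,059.00 + A$36,952.9500 + A$30,155.4179… = A$806,167.37

A$806,167.37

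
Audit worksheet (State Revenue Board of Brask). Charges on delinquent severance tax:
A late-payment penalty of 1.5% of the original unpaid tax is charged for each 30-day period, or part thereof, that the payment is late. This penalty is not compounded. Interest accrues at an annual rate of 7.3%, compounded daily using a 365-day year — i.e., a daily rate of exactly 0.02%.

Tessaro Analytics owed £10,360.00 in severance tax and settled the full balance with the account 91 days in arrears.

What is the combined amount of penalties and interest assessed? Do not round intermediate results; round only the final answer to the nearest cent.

Penalty periods: ⌈91/30⌉ = 4; penalty = 4 × 1.5% × £10,360.00 = £621.60
Interest: £10,360.00 × ((1 + 0.0002)^91 − 1) = £10,360.00 × 0.01836478… = £190.2591…
Penalties + interest = £621.6000 + £190.2591… = £811.86

£811.86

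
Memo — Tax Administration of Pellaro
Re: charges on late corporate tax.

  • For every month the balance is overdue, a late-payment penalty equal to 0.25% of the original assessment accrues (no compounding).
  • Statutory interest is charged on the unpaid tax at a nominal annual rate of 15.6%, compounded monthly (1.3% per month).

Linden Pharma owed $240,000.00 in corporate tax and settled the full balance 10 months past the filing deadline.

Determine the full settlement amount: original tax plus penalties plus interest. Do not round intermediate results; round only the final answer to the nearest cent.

Late-payment penalty = 0.25% × $240,000.00 × 10 mo = $6,000.00
Interest: $240,000.00 × ((1 + 0.013)^10 − 1) = $240,000.00 × 0.1378747… = $33,089.9358…
Total = $240,000.00 + $6,000.0000 + $33,089.9358… = $279,089.94

$279,089.94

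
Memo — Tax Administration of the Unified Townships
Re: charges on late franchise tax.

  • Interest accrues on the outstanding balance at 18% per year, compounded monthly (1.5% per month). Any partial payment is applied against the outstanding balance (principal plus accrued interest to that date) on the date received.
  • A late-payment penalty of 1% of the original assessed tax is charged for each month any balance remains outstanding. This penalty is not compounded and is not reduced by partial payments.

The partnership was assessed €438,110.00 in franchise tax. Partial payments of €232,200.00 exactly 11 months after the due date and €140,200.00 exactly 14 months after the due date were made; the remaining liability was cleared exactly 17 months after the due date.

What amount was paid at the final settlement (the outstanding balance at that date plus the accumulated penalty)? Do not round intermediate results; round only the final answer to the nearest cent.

Balance at month 11: €438,110.0000 × (1 + 0.015)^11 = €516,071.2090…
After €232,200.00 payment: €516,071.2090… − €232,200.00 = €283,871.2090…
Balance at month 14: €283,871.2090… × (1 + 0.015)^3 = €296,837.9845…
After €140,200.00 payment: €296,837.9845… − €140,200.00 = €156,637.9845…
Balance at month 17: €156,637.9845… × (1 + 0.015)^3 = €163,792.9531…
Penalty: 17 × 1% × €438,110.00 = €74,478.70
Final settlement = outstanding balance + penalty = €163,792.9531… + €74,478.70 = €238,271.65

€238,271.65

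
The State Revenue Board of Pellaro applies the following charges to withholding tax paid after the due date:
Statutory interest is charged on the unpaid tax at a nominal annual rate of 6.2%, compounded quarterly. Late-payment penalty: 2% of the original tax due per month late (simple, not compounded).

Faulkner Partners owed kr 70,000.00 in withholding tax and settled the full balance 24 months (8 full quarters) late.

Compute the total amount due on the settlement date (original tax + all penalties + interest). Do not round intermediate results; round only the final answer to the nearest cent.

kr 112,765.77

Late-payment penalty = 2% × kr 70,000.00 × 24 mo = kr 33,600.00
Interest (6.2%/yr ÷ 4 = 1.55%/quarter): kr 70,000.00 × ((1 + 0.0155)^8 − 1) = kr 9,165.7740…
Total = kr 70,000.00 + kr 33,600.0000 + kr 9,165.7740… = kr 112,765.77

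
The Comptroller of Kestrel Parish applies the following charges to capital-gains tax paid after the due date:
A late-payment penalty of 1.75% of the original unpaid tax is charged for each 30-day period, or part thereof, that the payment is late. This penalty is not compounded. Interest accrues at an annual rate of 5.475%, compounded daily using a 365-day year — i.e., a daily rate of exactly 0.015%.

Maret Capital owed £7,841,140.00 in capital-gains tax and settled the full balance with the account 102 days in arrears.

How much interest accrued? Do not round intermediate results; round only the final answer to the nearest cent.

Interest: £7,841,140.00 × ((1 + 0.00015)^102 − 1) = £7,841,140.00 × 0.01541648… = £120,882.7713…

£120,882.77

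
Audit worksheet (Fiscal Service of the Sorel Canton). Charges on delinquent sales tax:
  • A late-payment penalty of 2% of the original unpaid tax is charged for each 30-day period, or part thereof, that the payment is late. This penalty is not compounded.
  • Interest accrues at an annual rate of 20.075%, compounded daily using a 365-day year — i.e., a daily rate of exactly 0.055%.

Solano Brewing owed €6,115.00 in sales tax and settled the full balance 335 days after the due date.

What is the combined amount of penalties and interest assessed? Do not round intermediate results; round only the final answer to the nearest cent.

€2,704.39

Penalty periods: ⌈335/30⌉ = 12; penalty = 12 × 2% × €6,115.00 = €1,467.60
Interest: €6,115.00 × ((1 + 0.00055)^335 − 1) = €6,115.00 × 0.20225547… = €1,236.7922…
Penalties + interest = €1,467.6000 + €1,236.7922… = €2,704.39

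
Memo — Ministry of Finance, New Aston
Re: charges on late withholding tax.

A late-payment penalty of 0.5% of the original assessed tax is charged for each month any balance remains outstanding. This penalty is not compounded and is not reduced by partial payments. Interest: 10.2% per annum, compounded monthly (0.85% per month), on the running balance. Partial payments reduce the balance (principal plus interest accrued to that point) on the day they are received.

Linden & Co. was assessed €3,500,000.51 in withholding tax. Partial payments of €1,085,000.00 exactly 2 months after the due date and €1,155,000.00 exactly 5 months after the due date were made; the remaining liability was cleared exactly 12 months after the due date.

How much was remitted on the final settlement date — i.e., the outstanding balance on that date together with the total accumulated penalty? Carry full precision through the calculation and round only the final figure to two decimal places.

Balance at month 2: €3,500,000.5100 × (1 + 0.0085)^2 = €3,559,753.3937…
After €1,085,000.00 payment: €3,559,753.3937… − €1,085,000.00 = €2,474,753.3937…
Balance at month 5: €2,474,753.3937… × (1 + 0.0085)^3 = €2,538,397.5279…
After €1,155,000.00 payment: €2,538,397.5279… − €1,155,000.00 = €1,383,397.5279…
Balance at month 12: €1,383,397.5279… × (1 + 0.0085)^7 = €1,467,838.6300…
Penalty: 12 × 0.5% × €3,500,000.51 = €210,000.03…
Final settlement = outstanding balance + penalty = €1,467,838.6300… + €210,000.03… = €1,677,838.66

€1,677,838.66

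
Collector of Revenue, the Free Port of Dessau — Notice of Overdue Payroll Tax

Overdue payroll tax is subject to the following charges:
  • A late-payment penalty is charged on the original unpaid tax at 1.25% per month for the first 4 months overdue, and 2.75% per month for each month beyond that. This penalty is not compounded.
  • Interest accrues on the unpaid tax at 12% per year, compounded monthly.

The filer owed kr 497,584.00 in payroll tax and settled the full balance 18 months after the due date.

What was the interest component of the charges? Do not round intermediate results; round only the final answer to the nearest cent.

Interest (12%/yr ÷ 12 = 1%/month): kr 497,584.00 × ((1 + 0.01)^18 − 1) = kr 97,599.8455…

kr 97,599.85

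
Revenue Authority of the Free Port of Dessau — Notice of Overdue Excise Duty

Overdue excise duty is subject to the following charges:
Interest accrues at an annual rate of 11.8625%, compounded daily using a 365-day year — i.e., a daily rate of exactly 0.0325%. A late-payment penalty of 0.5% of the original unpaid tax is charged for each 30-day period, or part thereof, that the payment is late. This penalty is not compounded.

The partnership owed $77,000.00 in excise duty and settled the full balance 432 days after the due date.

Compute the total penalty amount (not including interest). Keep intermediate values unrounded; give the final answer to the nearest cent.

Penalty periods: ⌈432/30⌉ = 15; penalty = 15 × 0.5% × $77,000.00 = $5,775.00

$5,775.00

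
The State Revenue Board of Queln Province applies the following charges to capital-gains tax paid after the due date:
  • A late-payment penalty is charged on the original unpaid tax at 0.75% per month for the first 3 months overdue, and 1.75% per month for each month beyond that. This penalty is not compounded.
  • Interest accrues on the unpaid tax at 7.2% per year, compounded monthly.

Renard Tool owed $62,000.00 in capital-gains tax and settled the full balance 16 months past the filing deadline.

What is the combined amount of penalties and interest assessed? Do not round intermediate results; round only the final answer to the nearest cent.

Penalty, months 1–3: 3 × 0.75% × $62,000.00 = $1,395.00
Penalty, months 4–16: 13 × 1.75% × $62,000.00 = $14,105.00
Interest (7.2%/yr ÷ 12 = 0.6%/month): $62,000.00 × ((1 + 0.006)^16 − 1) = $6,227.4879…
Penalties + interest = $15,500.0000 + $6,227.4879… = $21,727.49

$21,727.49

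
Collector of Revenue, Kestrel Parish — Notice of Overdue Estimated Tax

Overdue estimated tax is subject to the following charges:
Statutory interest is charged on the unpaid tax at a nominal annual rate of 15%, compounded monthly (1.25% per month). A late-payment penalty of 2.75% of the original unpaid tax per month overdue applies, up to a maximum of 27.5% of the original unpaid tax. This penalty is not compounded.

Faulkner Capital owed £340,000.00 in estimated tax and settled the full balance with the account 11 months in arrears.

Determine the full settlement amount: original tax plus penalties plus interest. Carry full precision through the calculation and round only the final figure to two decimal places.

Penalty (uncapped): 11 × 2.75% × £340,000.00 = £102,850.00; cap = 27.5% × £340,000.00 = £93,500.00 → penalty = £93,500.00
Interest: £340,000.00 × ((1 + 0.0125)^11 − 1) = £340,000.00 × 0.1464242… = £49,784.2331…
Total = £340,000.00 + £93,500.0000 + £49,784.2331… = £483,284.23

£483,284.23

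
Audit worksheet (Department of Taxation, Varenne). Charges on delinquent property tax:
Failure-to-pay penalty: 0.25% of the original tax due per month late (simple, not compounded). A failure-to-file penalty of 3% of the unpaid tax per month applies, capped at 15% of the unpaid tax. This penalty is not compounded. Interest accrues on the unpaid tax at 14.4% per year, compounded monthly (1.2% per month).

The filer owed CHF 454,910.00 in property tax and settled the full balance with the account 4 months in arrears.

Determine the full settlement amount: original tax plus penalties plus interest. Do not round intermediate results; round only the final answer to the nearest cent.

Failure-to-file: 4 × 3% × CHF 454,910.00 = CHF 54,589.20 (under the 15% cap)
Failure-to-pay penalty = 0.25% × CHF 454,910.00 × 4 mo = CHF 4,549.10
Interest: CHF 454,910.00 × ((1 + 0.012)^4 − 1) = CHF 454,910.00 × 0.0488709… = CHF 22,231.8760…
Total = CHF 454,910.00 + CHF 59,138.3000 + CHF 22,231.8760… = CHF 536,280.18

CHF 536,280.18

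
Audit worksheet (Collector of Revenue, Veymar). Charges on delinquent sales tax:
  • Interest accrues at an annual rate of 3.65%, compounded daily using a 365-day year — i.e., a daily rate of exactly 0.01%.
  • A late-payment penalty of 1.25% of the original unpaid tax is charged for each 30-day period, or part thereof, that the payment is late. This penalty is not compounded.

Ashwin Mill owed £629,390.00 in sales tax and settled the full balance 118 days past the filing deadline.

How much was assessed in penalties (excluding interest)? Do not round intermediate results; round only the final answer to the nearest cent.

£31,469.50

Penalty periods: ⌈118/30⌉ = 4; penalty = 4 × 1.25% × £629,390.00 = £31,469.50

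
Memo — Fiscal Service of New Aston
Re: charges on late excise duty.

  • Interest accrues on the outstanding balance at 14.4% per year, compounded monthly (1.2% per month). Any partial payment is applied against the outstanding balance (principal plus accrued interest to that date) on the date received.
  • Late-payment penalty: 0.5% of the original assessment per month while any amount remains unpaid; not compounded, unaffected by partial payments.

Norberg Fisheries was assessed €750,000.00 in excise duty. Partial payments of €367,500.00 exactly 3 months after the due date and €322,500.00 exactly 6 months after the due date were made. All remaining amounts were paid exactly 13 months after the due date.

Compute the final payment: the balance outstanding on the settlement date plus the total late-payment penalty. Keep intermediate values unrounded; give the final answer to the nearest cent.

€159,911.81

Balance at month 3: €750,000.0000 × (1 + 0.012)^3 = €777,325.2960
After €367,500.00 payment: €777,325.2960 − €367,500.00 = €409,825.2960
Balance at month 6: €409,825.2960 × (1 + 0.012)^3 = €424,756.7594…
After €322,500.00 payment: €424,756.7594… − €322,500.00 = €102,256.7594…
Balance at month 13: €102,256.7594… × (1 + 0.012)^7 = €111,161.8108…
Penalty: 13 × 0.5% × €750,000.00 = €48,750.00
Final settlement = outstanding balance + penalty = €111,161.8108… + €48,750.00 = €159,911.81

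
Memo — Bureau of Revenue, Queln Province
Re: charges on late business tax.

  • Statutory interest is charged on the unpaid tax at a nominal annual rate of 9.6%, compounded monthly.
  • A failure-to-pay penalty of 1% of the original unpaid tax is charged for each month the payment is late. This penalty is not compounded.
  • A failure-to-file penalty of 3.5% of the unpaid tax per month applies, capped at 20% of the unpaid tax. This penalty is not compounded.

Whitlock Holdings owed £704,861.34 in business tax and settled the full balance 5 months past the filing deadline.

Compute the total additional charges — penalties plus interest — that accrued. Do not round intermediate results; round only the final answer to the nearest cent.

Failure-to-file: 5 × 3.5% × £704,861.34 = £123,350.73… (under the 20% cap)
Failure-to-pay penalty = 1% × £704,861.34 × 5 mo = £35,243.07…
Interest (9.6%/yr ÷ 12 = 0.8%/month): £704,861.34 × ((1 + 0.008)^5 − 1) = £28,649.1882…
Penalties + interest = £158,593.8015 + £28,649.1882… = £187,242.99

£187,242.99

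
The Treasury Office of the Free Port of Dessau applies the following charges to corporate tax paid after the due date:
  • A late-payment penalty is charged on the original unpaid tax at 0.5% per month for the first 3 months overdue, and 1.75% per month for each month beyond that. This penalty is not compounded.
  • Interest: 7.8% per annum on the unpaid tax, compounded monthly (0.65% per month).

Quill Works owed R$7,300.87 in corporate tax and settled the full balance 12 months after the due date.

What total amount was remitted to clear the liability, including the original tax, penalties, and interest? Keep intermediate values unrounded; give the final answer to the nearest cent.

R$9,150.54

Penalty, months 1–3: 3 × 0.5% × R$7,300.87 = R$109.51…
Penalty, months 4–12: 9 × 1.75% × R$7,300.87 = R$1,149.89…
Interest: R$7,300.87 × ((1 + 0.0065)^12 − 1) = R$7,300.87 × 0.0808498… = R$590.2740…
Total = R$7,300.87 + R$1,259.4001… + R$590.2740… = R$9,150.54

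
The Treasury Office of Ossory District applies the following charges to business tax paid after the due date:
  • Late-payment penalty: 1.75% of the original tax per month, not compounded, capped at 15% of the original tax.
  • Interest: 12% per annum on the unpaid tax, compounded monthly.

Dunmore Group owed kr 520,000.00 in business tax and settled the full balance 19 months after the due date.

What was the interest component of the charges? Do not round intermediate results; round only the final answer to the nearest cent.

Interest (12%/yr ÷ 12 = 1%/month): kr 520,000.00 × ((1 + 0.01)^19 − 1) = kr 108,216.6542…

kr 108,216.65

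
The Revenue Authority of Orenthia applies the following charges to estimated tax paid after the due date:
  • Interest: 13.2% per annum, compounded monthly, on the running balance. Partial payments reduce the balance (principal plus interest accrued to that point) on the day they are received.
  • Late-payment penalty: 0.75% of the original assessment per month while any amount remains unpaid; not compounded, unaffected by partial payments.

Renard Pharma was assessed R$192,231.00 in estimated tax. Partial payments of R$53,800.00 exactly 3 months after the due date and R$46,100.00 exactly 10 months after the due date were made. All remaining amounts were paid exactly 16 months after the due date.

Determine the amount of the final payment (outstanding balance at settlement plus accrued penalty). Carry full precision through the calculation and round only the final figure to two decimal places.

R$140,821.38

Monthly rate = 13.2% ÷ 12 = 1.1%
Balance at month 3: R$192,231.0000 × (1 + 0.011)^3 = R$198,644.6587…
After R$53,800.00 payment: R$198,644.6587… − R$53,800.00 = R$144,844.6587…
Balance at month 10: R$144,844.6587… × (1 + 0.011)^7 = R$156,372.5700…
After R$46,100.00 payment: R$156,372.5700… − R$46,100.00 = R$110,272.5700…
Balance at month 16: R$110,272.5700… × (1 + 0.011)^6 = R$117,753.6641…
Penalty: 16 × 0.75% × R$192,231.00 = R$23,067.72
Final settlement = outstanding balance + penalty = R$117,753.6641… + R$23,067.72 = R$140,821.38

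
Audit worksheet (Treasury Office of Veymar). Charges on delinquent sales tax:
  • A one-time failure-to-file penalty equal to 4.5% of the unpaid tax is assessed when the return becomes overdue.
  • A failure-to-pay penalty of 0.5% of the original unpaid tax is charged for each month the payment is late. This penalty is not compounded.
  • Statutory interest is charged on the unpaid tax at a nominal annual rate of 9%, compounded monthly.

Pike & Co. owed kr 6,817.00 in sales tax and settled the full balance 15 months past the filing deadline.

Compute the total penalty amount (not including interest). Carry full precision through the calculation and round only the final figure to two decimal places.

kr 818.04

Failure-to-file penalty: 4.5% × kr 6,817.00 = kr 306.77…
Failure-to-pay penalty: 15 × 0.5% × kr 6,817.00 = kr 511.28…
Total penalty = kr 306.77… + kr 511.28… = kr 818.04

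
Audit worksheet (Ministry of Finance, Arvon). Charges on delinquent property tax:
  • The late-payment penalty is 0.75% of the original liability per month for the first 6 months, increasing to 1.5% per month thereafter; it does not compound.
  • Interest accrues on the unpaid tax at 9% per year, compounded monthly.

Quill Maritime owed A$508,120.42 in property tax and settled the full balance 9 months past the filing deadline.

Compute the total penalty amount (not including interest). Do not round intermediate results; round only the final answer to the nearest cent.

A$45,730.84

Penalty, months 1–6: 6 × 0.75% × A$508,120.42 = A$22,865.42…
Penalty, months 7–9: 3 × 1.5% × A$508,120.42 = A$22,865.42…
Total penalty = A$22,865.42… + A$22,865.42… = A$45,730.84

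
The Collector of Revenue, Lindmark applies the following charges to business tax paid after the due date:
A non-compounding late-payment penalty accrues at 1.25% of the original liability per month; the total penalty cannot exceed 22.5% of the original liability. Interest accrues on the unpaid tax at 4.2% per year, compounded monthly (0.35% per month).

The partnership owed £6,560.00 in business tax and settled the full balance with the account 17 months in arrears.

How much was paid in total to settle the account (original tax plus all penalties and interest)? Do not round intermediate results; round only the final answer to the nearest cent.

Penalty: 17 × 1.25% × £6,560.00 = £1,394.00 (below the 22.5% cap of £1,476.00)
Interest: £6,560.00 × ((1 + 0.0035)^17 − 1) = £6,560.00 × 0.0611955… = £401.4426…
Total = £6,560.00 + £1,394.0000 + £401.4426… = £8,355.44

£8,355.44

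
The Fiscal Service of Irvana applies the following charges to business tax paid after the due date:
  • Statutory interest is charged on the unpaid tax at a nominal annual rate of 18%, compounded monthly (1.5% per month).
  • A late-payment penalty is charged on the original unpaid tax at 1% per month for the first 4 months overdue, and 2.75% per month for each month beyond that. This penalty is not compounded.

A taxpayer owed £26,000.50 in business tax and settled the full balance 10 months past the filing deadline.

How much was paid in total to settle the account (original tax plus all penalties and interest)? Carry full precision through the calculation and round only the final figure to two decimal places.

Penalty, months 1–4: 4 × 1% × £26,000.50 = £1,040.02
Penalty, months 5–10: 6 × 2.75% × £26,000.50 = £4,290.08…
Interest: £26,000.50 × ((1 + 0.015)^10 − 1) = £26,000.50 × 0.1605408… = £4,174.1417…
Total = £26,000.50 + £5,330.1025 + £4,174.1417… = £35,504.74

£35,504.74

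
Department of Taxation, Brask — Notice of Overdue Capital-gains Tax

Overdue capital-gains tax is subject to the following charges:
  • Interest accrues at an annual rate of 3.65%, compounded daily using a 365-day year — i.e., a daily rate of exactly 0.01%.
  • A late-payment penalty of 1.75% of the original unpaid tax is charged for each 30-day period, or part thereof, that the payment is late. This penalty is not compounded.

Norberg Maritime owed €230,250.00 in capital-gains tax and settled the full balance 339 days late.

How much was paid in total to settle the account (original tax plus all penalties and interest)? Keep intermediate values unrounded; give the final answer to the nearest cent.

Penalty periods: ⌈339/30⌉ = 12; penalty = 12 × 1.75% × €230,250.00 = €48,352.50
Interest: €230,250.00 × ((1 + 0.0001)^339 − 1) = €230,250.00 × 0.03447940… = €7,938.8819…
Total = €230,250.00 + €48,352.5000 + €7,938.8819… = €286,541.38

€286,541.38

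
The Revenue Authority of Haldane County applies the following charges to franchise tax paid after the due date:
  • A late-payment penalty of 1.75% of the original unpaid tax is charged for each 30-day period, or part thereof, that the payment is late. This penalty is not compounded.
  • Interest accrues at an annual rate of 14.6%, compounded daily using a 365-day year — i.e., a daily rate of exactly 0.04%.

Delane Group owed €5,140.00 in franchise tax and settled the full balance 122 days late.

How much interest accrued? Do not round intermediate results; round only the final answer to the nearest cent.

Interest: €5,140.00 × ((1 + 0.0004)^122 − 1) = €5,140.00 × 0.05000008… = €257.0004…

€257.00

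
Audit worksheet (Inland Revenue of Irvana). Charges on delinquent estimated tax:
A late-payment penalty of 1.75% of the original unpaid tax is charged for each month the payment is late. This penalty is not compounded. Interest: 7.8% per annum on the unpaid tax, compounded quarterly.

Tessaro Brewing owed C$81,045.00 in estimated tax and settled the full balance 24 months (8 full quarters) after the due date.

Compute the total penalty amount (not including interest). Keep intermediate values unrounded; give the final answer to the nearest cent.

Late-payment penalty: 24 × 1.75% × C$81,045.00 = C$34,038.90

C$34,038.90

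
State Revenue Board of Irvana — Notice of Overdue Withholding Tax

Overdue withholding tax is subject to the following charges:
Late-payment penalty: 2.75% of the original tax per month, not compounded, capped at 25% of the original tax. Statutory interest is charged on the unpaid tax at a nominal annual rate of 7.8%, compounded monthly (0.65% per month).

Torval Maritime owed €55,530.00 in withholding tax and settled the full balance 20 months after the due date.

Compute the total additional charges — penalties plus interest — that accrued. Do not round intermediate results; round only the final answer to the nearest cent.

Penalty (uncapped): 20 × 2.75% × €55,530.00 = €30,541.50; cap = 25% × €55,530.00 = €13,882.50 → penalty = €13,882.50
Interest: €55,530.00 × ((1 + 0.0065)^20 − 1) = €55,530.00 × 0.1383494… = €7,682.5424…
Penalties + interest = €13,882.5000 + €7,682.5424… = €21,565.04

€21,565.04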